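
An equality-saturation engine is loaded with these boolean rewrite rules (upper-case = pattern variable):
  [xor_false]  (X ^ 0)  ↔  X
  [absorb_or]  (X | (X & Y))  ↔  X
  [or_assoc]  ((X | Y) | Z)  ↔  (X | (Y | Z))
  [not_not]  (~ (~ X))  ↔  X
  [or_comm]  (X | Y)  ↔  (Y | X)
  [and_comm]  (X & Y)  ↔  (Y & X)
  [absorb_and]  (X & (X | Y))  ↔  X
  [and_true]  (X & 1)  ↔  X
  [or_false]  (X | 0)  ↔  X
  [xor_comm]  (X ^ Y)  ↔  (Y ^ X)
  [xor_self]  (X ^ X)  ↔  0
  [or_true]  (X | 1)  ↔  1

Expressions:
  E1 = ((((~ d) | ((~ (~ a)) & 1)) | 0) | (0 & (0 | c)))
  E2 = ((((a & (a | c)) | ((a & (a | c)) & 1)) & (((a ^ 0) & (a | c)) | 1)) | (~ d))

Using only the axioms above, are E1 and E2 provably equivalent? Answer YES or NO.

step 1: or_false (→) rewrites (((~ d) | ((~ (~ a)) & 1)) | 0) into ((~ d) | ((~ (~ a)) & 1)), now (((~ d) | ((~ (~ a)) & 1)) | (0 & (0 | c)))
step 2: absorb_and (→) rewrites (0 & (0 | c)) into 0, now (((~ d) | ((~ (~ a)) & 1)) | 0)
step 3: and_true (→) rewrites ((~ (~ a)) & 1) into (~ (~ a)), now (((~ d) | (~ (~ a))) | 0)
step 4: not_not (→) rewrites (~ (~ a)) into a, now (((~ d) | a) | 0)
step 5: or_false (→) rewrites (((~ d) | a) | 0) into ((~ d) | a)
step 6: or_comm (→) rewrites ((~ d) | a) into (a | (~ d))
step 7: absorb_and (←) rewrites a into (a & (a | c)), now ((a & (a | c)) | (~ d))
step 8: absorb_and (←) rewrites (a & (a | c)) into ((a & (a | c)) & ((a & (a | c)) | 1)), now (((a & (a | c)) & ((a & (a | c)) | 1)) | (~ d))
step 9: xor_false (←) rewrites a into (a ^ 0), now (((a & (a | c)) & (((a ^ 0) & (a | c)) | 1)) | (~ d))
step 10: absorb_or (←) rewrites (a & (a | c)) into ((a & (a | c)) | ((a & (a | c)) & 1)), which is E2

YES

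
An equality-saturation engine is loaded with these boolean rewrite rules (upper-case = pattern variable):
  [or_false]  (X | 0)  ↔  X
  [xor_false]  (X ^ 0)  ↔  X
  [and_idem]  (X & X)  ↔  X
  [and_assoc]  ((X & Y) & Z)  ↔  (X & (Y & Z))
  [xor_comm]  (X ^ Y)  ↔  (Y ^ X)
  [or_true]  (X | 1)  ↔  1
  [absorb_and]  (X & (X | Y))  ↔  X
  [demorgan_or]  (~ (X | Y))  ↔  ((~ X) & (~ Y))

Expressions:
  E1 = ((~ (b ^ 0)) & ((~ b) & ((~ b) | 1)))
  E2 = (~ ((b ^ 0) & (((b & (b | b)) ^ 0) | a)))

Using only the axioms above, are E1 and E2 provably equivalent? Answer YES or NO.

step 1: xor_false (→) rewrites (b ^ 0) into b, now ((~ b) & ((~ b) & ((~ b) | 1)))
step 2: absorb_and (→) rewrites ((~ b) & ((~ b) | 1)) into (~ b), now ((~ b) & (~ b))
step 3: and_idem (→) rewrites ((~ b) & (~ b)) into (~ b)
step 4: xor_false (←) rewrites b into (b ^ 0), now (~ (b ^ 0))
step 5: absorb_and (←) rewrites (b ^ 0) into ((b ^ 0) & ((b ^ 0) | a)), now (~ ((b ^ 0) & ((b ^ 0) | a)))
step 6: absorb_and (←) rewrites b into (b & (b | b)), which is E2

YES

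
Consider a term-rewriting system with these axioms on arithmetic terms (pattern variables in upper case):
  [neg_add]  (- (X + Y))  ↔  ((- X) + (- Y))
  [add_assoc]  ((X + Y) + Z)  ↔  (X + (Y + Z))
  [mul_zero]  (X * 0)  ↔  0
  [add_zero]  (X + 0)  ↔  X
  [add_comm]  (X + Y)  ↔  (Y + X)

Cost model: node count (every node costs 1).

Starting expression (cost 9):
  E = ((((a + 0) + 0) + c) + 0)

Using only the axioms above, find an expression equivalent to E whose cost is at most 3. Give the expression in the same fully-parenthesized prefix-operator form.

(a + c)   [cost 3]

(1) ((((a + 0) + 0) + c) + 0)  =[add_zero →]=  (((a + 0) + 0) + c)
(2) (a + 0)  =[add_zero →]=  a    ⊢ ((a + 0) + c)
(3) (a + 0)  =[add_zero →]=  a    ⊢ cost 3, within 3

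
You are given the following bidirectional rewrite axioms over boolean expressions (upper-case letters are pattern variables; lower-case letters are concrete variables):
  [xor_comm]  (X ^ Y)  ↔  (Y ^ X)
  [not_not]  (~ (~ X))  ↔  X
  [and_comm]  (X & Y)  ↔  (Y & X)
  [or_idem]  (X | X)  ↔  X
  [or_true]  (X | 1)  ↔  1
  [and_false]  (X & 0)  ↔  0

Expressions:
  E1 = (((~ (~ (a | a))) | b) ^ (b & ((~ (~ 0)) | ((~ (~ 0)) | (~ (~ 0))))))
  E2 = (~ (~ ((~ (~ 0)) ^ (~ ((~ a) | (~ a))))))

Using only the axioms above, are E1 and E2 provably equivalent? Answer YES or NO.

Every axiom is a valid identity, so a rewrite proof would force E1 and E2 to agree under every assignment.
At a=0, b=1: E1 = 1 but E2 = 0; they differ, so no derivation exists.

NO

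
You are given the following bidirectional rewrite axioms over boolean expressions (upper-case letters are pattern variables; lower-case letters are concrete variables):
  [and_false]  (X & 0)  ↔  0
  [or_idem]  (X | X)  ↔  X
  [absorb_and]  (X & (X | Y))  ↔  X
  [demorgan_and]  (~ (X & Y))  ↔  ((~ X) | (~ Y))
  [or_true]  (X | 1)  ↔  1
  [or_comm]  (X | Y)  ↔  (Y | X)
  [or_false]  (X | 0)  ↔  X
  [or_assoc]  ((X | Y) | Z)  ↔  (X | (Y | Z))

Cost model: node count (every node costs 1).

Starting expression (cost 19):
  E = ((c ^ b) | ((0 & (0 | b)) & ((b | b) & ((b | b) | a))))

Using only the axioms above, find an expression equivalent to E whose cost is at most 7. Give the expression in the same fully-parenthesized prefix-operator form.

1. [absorb_and →] ((b | b) & ((b | b) | a))  →  (b | b);  E = ((c ^ b) | ((0 & (0 | b)) & (b | b)))
2. [or_idem →] (b | b)  →  b;  E = ((c ^ b) | ((0 & (0 | b)) & b))
3. [absorb_and →] (0 & (0 | b))  →  0;  cost 7 ≤ 7, done

((c ^ b) | (0 & b))   [cost 7]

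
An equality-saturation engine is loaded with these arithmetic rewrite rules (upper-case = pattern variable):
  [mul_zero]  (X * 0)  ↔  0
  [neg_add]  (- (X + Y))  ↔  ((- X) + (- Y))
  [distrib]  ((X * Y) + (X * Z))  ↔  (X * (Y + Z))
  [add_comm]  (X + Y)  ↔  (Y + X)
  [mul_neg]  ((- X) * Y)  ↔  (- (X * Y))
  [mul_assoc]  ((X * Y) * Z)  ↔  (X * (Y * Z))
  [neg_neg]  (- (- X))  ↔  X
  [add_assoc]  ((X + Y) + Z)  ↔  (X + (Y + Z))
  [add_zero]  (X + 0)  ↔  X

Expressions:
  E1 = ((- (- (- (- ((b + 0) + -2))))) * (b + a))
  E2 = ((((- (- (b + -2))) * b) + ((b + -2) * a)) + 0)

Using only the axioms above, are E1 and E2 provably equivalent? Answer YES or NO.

YES

(1) (- (- (- ((b + 0) + -2))))  =[neg_neg →]=  (- ((b + 0) + -2))    ⊢ ((- (- ((b + 0) + -2))) * (b + a))
(2) (b + 0)  =[add_zero →]=  b    ⊢ ((- (- (b + -2))) * (b + a))
(3) (- (- (b + -2)))  =[neg_neg →]=  (b + -2)    ⊢ ((b + -2) * (b + a))
(4) ((b + -2) * (b + a))  =[add_zero ←]=  (((b + -2) * (b + a)) + 0)
(5) ((b + -2) * (b + a))  =[distrib ←]=  (((b + -2) * b) + ((b + -2) * a))    ⊢ ((((b + -2) * b) + ((b + -2) * a)) + 0)
(6) (b + -2)  =[neg_neg ←]=  (- (- (b + -2)))    ⊢ E2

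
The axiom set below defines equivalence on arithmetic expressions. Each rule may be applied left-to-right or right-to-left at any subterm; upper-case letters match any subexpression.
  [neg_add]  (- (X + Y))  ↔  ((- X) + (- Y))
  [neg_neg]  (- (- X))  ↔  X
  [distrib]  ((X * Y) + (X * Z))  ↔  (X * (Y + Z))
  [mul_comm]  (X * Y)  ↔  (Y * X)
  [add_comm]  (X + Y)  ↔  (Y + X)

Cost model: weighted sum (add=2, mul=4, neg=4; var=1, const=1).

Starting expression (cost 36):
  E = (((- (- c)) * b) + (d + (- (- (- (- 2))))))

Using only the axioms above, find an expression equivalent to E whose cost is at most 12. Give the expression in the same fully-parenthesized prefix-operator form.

step 1: neg_neg (→) rewrites (- (- c)) into c, now ((c * b) + (d + (- (- (- (- 2))))))
step 2: neg_neg (→) rewrites (- (- 2)) into 2, now ((c * b) + (d + (- (- 2))))
step 3: neg_neg (→) rewrites (- (- 2)) into 2, reaching cost 12 (bound 12)

((c * b) + (d + 2))   [cost 12]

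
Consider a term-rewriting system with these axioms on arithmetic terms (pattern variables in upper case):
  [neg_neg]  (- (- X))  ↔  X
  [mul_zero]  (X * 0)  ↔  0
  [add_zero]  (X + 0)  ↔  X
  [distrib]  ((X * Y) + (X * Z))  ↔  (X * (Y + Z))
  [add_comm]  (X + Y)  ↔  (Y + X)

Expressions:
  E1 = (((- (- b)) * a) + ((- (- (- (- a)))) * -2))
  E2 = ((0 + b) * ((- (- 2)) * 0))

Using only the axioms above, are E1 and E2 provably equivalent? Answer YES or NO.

The axioms are sound identities: if E1 ↔* E2 then E1 and E2 evaluate identically under any assignment.
Under a=1, b=0: E1 evaluates to -2, E2 to 0. Distinct ⇒ no rewrite sequence connects them.

NO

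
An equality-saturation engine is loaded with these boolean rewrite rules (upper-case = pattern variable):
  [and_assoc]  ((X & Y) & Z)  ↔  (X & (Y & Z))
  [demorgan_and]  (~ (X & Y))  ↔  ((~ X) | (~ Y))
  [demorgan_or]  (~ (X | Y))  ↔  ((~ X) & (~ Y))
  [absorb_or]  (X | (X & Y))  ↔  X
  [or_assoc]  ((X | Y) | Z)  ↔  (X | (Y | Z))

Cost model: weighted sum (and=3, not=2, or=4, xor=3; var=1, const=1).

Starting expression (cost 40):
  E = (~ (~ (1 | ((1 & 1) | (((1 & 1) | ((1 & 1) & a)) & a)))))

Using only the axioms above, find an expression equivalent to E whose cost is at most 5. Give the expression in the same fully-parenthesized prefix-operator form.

1. [absorb_or →] ((1 & 1) | ((1 & 1) & a))  →  (1 & 1);  E = (~ (~ (1 | ((1 & 1) | ((1 & 1) & a)))))
2. [absorb_or →] ((1 & 1) | ((1 & 1) & a))  →  (1 & 1);  E = (~ (~ (1 | (1 & 1))))
3. [absorb_or →] (1 | (1 & 1))  →  1;  cost 5 ≤ 5, done

(~ (~ 1))   [cost 5]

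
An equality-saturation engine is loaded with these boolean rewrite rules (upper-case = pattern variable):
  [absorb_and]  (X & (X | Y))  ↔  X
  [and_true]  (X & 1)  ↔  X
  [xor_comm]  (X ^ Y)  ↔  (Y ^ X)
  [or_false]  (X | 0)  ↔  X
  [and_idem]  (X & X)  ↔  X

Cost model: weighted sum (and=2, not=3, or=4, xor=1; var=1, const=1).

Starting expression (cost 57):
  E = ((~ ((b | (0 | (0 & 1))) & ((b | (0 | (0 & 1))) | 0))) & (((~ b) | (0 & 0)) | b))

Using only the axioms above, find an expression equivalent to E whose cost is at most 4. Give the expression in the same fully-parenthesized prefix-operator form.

(~ b)   [cost 4]

(1) ((b | (0 | (0 & 1))) & ((b | (0 | (0 & 1))) | 0))  =[absorb_and →]=  (b | (0 | (0 & 1)))    ⊢ ((~ (b | (0 | (0 & 1)))) & (((~ b) | (0 & 0)) | b))
(2) (0 & 0)  =[and_idem →]=  0    ⊢ ((~ (b | (0 | (0 & 1)))) & (((~ b) | 0) | b))
(3) (0 & 1)  =[and_true →]=  0    ⊢ ((~ (b | (0 | 0))) & (((~ b) | 0) | b))
(4) (0 | 0)  =[or_false →]=  0    ⊢ ((~ (b | 0)) & (((~ b) | 0) | b))
(5) (b | 0)  =[or_false →]=  b    ⊢ ((~ b) & (((~ b) | 0) | b))
(6) ((~ b) | 0)  =[or_false →]=  (~ b)    ⊢ ((~ b) & ((~ b) | b))
(7) ((~ b) & ((~ b) | b))  =[absorb_and →]=  (~ b)    ⊢ cost 4, within 4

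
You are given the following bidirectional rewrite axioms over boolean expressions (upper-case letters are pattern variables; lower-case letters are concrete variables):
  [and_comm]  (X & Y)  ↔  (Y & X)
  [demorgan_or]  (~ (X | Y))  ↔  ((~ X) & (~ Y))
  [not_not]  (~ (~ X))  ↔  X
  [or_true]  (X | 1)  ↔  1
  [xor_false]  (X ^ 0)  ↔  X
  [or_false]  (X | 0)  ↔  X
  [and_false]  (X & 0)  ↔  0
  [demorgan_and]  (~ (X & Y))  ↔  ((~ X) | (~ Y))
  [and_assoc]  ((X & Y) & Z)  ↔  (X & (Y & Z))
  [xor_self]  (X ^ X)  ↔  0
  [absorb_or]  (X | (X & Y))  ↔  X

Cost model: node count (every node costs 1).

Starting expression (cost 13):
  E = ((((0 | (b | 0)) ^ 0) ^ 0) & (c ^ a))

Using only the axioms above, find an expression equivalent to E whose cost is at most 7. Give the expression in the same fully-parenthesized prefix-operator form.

1. [xor_false →] ((0 | (b | 0)) ^ 0)  →  (0 | (b | 0));  E = (((0 | (b | 0)) ^ 0) & (c ^ a))
2. [xor_false →] ((0 | (b | 0)) ^ 0)  →  (0 | (b | 0));  E = ((0 | (b | 0)) & (c ^ a))
3. [or_false →] (b | 0)  →  b;  cost 7 ≤ 7, done

((0 | b) & (c ^ a))   [cost 7]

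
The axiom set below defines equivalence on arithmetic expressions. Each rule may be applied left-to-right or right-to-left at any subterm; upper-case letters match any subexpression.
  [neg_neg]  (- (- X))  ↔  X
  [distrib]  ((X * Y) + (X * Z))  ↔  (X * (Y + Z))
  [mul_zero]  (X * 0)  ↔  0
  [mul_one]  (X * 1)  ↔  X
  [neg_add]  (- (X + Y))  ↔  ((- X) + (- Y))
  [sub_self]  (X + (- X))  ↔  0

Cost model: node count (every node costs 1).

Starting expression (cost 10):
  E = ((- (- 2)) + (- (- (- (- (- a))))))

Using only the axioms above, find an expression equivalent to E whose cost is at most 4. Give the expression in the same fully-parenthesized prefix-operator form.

step 1: neg_neg (→) rewrites (- (- (- (- (- a))))) into (- (- (- a))), now ((- (- 2)) + (- (- (- a))))
step 2: neg_neg (→) rewrites (- (- 2)) into 2, now (2 + (- (- (- a))))
step 3: neg_neg (→) rewrites (- (- (- a))) into (- a), reaching cost 4 (bound 4)

(2 + (- a))   [cost 4]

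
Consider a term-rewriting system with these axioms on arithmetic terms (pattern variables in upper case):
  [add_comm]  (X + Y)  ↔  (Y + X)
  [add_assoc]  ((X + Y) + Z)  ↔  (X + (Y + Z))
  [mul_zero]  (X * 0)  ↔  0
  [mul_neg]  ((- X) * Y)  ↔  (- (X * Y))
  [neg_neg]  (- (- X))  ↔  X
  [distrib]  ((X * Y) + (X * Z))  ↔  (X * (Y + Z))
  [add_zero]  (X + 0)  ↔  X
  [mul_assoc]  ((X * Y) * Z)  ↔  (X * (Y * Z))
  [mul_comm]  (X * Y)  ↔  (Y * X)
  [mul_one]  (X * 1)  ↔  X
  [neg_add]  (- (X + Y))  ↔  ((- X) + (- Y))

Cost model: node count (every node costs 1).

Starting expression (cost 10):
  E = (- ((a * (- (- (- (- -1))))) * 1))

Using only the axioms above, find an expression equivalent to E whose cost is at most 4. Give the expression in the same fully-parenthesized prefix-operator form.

(- (-1 * a))   [cost 4]

1. [neg_neg →] (- (- (- -1)))  →  (- -1);  E = (- ((a * (- (- -1))) * 1))
2. [mul_one →] ((a * (- (- -1))) * 1)  →  (a * (- (- -1)));  E = (- (a * (- (- -1))))
3. [mul_comm →] (a * (- (- -1)))  →  ((- (- -1)) * a);  E = (- ((- (- -1)) * a))
4. [neg_neg →] (- (- -1))  →  -1;  cost 4 ≤ 4, done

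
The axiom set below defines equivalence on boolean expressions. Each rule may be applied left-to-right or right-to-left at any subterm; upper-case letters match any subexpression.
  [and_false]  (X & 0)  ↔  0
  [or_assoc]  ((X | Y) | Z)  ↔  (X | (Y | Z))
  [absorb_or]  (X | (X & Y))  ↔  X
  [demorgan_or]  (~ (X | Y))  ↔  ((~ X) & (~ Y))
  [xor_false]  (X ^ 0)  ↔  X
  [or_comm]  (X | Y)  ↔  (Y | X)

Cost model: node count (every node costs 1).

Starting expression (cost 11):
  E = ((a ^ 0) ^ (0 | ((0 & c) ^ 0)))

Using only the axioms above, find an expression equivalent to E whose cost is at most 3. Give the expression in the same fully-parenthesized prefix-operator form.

(a ^ 0)   [cost 3]

step 1: xor_false (→) rewrites (a ^ 0) into a, now (a ^ (0 | ((0 & c) ^ 0)))
step 2: xor_false (→) rewrites ((0 & c) ^ 0) into (0 & c), now (a ^ (0 | (0 & c)))
step 3: absorb_or (→) rewrites (0 | (0 & c)) into 0, reaching cost 3 (bound 3)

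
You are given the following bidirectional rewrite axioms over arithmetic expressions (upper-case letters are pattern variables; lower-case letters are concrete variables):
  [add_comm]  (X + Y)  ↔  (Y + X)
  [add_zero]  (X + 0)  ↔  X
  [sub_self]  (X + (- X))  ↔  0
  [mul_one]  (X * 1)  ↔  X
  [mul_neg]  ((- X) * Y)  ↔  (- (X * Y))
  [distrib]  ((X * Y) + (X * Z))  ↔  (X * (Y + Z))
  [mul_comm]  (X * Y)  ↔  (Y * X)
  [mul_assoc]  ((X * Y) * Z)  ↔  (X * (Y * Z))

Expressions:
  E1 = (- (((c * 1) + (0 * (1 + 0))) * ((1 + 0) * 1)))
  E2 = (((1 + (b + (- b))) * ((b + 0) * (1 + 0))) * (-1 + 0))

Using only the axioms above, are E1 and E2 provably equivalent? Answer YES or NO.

Every axiom is a valid identity, so a rewrite proof would force E1 and E2 to agree under every assignment.
At b=0, c=1: E1 = -1 but E2 = 0; they differ, so no derivation exists.

NO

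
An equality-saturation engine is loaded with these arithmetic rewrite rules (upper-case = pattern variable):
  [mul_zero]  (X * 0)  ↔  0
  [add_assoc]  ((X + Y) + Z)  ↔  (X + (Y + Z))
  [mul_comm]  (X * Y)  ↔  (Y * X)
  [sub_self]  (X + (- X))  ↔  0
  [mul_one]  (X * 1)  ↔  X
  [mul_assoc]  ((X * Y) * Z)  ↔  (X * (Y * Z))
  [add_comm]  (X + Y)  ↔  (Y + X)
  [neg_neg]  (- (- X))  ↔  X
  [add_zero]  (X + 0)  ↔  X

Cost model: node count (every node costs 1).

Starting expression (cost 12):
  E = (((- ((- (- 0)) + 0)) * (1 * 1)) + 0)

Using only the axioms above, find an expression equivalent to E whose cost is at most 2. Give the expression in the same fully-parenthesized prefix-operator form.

(- 0)   [cost 2]

(1) ((- (- 0)) + 0)  =[add_zero →]=  (- (- 0))    ⊢ (((- (- (- 0))) * (1 * 1)) + 0)
(2) (((- (- (- 0))) * (1 * 1)) + 0)  =[add_zero →]=  ((- (- (- 0))) * (1 * 1))
(3) (- (- 0))  =[neg_neg →]=  0    ⊢ ((- 0) * (1 * 1))
(4) (1 * 1)  =[mul_one →]=  1    ⊢ ((- 0) * 1)
(5) ((- 0) * 1)  =[mul_one →]=  (- 0)    ⊢ cost 2, within 2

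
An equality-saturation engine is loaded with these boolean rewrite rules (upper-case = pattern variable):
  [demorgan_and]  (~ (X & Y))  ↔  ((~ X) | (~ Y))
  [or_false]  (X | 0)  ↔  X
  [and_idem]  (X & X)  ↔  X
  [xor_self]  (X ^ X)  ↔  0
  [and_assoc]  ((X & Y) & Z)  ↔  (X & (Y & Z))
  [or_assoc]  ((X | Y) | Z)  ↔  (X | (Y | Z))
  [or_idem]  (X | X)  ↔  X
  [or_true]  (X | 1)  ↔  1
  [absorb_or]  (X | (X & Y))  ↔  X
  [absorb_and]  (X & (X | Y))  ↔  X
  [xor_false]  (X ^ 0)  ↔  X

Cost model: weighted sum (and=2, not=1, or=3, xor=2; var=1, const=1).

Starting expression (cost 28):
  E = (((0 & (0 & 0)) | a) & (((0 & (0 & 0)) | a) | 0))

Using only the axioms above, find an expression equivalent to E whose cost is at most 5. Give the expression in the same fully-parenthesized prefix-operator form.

step 1: absorb_and (→) rewrites (((0 & (0 & 0)) | a) & (((0 & (0 & 0)) | a) | 0)) into ((0 & (0 & 0)) | a)
step 2: and_idem (→) rewrites (0 & 0) into 0, now ((0 & 0) | a)
step 3: and_idem (→) rewrites (0 & 0) into 0, reaching cost 5 (bound 5)

(0 | a)   [cost 5]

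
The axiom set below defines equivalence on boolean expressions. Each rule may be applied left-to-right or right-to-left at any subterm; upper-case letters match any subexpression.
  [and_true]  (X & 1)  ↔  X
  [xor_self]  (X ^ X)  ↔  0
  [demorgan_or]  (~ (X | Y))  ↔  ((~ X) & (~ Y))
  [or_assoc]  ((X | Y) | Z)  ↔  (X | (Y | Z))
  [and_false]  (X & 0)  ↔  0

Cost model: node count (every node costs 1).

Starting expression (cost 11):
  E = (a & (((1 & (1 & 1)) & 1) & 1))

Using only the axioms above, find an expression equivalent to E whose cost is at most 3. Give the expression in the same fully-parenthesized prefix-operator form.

step 1: and_true (→) rewrites (1 & 1) into 1, now (a & (((1 & 1) & 1) & 1))
step 2: and_true (→) rewrites ((1 & 1) & 1) into (1 & 1), now (a & ((1 & 1) & 1))
step 3: and_true (→) rewrites (1 & 1) into 1, now (a & (1 & 1))
step 4: and_true (→) rewrites (1 & 1) into 1, reaching cost 3 (bound 3)

(a & 1)   [cost 3]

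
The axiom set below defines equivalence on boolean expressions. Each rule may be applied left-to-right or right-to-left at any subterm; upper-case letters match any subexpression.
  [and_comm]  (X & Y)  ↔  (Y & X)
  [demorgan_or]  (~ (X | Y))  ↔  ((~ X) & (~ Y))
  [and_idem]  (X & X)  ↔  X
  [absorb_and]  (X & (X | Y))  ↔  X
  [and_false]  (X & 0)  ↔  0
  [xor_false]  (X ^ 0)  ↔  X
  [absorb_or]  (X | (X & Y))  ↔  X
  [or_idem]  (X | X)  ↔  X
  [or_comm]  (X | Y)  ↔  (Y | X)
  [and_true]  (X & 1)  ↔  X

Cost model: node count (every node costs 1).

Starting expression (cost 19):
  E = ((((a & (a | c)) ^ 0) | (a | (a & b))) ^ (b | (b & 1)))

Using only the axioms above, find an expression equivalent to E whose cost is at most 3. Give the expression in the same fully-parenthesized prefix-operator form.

(a ^ b)   [cost 3]

1. [absorb_and →] (a & (a | c))  →  a;  E = (((a ^ 0) | (a | (a & b))) ^ (b | (b & 1)))
2. [xor_false →] (a ^ 0)  →  a;  E = ((a | (a | (a & b))) ^ (b | (b & 1)))
3. [and_true →] (b & 1)  →  b;  E = ((a | (a | (a & b))) ^ (b | b))
4. [absorb_or →] (a | (a & b))  →  a;  E = ((a | a) ^ (b | b))
5. [or_idem →] (a | a)  →  a;  E = (a ^ (b | b))
6. [or_idem →] (b | b)  →  b;  cost 3 ≤ 3, done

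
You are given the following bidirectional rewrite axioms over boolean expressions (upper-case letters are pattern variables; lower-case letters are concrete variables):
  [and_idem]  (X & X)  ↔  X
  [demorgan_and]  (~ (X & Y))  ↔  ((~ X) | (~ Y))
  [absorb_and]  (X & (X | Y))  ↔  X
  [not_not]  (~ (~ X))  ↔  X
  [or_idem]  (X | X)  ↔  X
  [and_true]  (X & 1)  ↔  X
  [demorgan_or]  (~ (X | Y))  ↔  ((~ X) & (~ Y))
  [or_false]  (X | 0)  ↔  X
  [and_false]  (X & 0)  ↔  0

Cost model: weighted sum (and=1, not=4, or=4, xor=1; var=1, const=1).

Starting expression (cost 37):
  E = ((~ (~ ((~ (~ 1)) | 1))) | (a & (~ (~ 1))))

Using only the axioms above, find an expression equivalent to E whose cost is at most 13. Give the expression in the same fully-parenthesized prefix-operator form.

1. [not_not →] (~ (~ 1))  →  1;  E = ((~ (~ ((~ (~ 1)) | 1))) | (a & 1))
2. [not_not →] (~ (~ ((~ (~ 1)) | 1)))  →  ((~ (~ 1)) | 1);  E = (((~ (~ 1)) | 1) | (a & 1))
3. [not_not →] (~ (~ 1))  →  1;  cost 13 ≤ 13, done

((1 | 1) | (a & 1))   [cost 13]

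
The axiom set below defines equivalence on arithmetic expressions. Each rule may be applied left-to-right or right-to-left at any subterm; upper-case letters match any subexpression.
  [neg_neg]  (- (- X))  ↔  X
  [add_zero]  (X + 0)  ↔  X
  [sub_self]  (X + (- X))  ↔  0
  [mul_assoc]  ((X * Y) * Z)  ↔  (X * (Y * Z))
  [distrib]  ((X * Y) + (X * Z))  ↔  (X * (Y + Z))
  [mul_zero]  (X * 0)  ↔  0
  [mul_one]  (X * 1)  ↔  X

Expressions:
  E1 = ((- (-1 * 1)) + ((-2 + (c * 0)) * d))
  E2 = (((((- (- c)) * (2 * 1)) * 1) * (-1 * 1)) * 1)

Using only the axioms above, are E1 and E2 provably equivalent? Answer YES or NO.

All listed rules preserve value, hence provable equivalence implies equal values everywhere; look for a separating assignment.
c=0, d=0 gives E1 ↦ 1, E2 ↦ 0; values differ ⇒ not provably equivalent.

NO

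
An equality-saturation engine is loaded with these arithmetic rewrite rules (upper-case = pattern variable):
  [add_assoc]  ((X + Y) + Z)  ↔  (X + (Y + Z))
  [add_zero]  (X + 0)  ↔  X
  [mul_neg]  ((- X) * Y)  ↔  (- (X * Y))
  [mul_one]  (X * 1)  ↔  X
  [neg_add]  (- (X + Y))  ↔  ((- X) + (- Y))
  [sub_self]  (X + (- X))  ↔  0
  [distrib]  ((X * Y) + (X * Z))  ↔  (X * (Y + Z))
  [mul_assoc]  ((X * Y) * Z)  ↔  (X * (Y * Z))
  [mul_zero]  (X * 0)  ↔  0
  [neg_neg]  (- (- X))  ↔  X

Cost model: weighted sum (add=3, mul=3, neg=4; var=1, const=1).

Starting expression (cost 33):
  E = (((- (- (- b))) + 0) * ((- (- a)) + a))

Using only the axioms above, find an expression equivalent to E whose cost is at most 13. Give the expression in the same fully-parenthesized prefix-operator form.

((- b) * (a + a))   [cost 13]

(1) (- (- (- b)))  =[neg_neg →]=  (- b)    ⊢ (((- b) + 0) * ((- (- a)) + a))
(2) (- (- a))  =[neg_neg →]=  a    ⊢ (((- b) + 0) * (a + a))
(3) ((- b) + 0)  =[add_zero →]=  (- b)    ⊢ cost 13, within 13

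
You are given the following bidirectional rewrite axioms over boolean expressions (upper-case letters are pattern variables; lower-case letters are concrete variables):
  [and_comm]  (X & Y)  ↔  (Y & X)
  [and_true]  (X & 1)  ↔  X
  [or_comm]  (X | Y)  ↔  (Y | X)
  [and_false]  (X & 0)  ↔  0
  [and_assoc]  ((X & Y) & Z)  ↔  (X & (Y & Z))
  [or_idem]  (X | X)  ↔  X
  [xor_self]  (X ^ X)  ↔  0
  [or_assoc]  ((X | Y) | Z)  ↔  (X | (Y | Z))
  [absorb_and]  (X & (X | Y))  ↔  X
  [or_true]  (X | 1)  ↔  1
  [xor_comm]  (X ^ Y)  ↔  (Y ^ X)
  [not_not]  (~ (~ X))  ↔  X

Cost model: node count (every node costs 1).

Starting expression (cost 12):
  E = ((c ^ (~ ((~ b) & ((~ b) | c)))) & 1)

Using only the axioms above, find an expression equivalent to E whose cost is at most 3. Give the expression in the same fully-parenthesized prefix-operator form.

step 1: and_true (→) rewrites ((c ^ (~ ((~ b) & ((~ b) | c)))) & 1) into (c ^ (~ ((~ b) & ((~ b) | c))))
step 2: absorb_and (→) rewrites ((~ b) & ((~ b) | c)) into (~ b), now (c ^ (~ (~ b)))
step 3: not_not (→) rewrites (~ (~ b)) into b, reaching cost 3 (bound 3)

(c ^ b)   [cost 3]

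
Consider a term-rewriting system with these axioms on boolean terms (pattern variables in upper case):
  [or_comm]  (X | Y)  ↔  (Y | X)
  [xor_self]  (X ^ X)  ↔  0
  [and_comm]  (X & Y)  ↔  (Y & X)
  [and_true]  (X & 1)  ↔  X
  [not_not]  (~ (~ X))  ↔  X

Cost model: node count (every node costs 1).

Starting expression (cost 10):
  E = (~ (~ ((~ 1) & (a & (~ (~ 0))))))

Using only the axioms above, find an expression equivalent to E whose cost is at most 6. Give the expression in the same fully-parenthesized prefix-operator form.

step 1: not_not (→) rewrites (~ (~ ((~ 1) & (a & (~ (~ 0)))))) into ((~ 1) & (a & (~ (~ 0))))
step 2: not_not (→) rewrites (~ (~ 0)) into 0, reaching cost 6 (bound 6)

((~ 1) & (a & 0))   [cost 6]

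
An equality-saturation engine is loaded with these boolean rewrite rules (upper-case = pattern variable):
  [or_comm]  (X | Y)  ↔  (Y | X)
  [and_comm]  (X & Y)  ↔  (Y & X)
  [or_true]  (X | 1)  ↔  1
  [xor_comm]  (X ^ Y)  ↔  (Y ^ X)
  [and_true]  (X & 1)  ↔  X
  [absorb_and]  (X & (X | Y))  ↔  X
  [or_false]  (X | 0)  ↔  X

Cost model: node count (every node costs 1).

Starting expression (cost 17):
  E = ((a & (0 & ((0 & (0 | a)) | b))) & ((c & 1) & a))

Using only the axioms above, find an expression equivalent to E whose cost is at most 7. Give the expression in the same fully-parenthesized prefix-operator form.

1. [absorb_and →] (0 & (0 | a))  →  0;  E = ((a & (0 & (0 | b))) & ((c & 1) & a))
2. [absorb_and →] (0 & (0 | b))  →  0;  E = ((a & 0) & ((c & 1) & a))
3. [and_true →] (c & 1)  →  c;  cost 7 ≤ 7, done

((a & 0) & (c & a))   [cost 7]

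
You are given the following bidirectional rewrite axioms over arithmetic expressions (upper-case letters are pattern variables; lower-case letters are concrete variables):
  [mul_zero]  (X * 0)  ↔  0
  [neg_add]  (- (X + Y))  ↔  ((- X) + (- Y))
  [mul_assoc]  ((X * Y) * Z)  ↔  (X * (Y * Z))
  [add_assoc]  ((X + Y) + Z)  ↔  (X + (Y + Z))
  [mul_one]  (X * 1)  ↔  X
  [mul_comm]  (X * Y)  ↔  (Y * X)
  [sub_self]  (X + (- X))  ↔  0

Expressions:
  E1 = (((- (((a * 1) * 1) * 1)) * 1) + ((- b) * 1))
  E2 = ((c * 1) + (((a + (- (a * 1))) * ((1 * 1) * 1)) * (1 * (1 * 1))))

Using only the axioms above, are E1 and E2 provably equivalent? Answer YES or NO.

NO

The axioms are sound identities: if E1 ↔* E2 then E1 and E2 evaluate identically under any assignment.
Under a=0, b=0, c=1: E1 evaluates to 0, E2 to 1. Distinct ⇒ no rewrite sequence connects them.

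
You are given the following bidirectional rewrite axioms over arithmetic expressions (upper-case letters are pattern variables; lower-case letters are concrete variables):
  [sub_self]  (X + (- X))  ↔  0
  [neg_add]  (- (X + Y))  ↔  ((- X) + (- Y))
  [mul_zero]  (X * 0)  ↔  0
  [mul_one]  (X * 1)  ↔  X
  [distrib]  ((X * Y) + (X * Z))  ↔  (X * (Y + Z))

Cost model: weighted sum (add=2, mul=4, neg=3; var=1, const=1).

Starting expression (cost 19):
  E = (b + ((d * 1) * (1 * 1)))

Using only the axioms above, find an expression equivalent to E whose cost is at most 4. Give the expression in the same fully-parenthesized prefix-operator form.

(b + d)   [cost 4]

(1) (d * 1)  =[mul_one →]=  d    ⊢ (b + (d * (1 * 1)))
(2) (1 * 1)  =[mul_one →]=  1    ⊢ (b + (d * 1))
(3) (d * 1)  =[mul_one →]=  d    ⊢ cost 4, within 4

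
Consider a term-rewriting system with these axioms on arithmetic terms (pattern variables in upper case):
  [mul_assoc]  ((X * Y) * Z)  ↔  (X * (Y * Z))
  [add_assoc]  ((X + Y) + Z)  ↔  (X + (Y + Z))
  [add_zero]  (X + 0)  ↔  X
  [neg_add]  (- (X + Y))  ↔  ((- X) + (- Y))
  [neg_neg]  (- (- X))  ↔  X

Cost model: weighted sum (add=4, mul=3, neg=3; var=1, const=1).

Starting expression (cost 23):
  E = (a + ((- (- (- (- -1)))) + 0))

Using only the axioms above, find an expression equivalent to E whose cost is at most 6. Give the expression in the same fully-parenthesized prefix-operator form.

(a + -1)   [cost 6]

step 1: neg_neg (→) rewrites (- (- (- -1))) into (- -1), now (a + ((- (- -1)) + 0))
step 2: add_zero (→) rewrites ((- (- -1)) + 0) into (- (- -1)), now (a + (- (- -1)))
step 3: neg_neg (→) rewrites (- (- -1)) into -1, reaching cost 6 (bound 6)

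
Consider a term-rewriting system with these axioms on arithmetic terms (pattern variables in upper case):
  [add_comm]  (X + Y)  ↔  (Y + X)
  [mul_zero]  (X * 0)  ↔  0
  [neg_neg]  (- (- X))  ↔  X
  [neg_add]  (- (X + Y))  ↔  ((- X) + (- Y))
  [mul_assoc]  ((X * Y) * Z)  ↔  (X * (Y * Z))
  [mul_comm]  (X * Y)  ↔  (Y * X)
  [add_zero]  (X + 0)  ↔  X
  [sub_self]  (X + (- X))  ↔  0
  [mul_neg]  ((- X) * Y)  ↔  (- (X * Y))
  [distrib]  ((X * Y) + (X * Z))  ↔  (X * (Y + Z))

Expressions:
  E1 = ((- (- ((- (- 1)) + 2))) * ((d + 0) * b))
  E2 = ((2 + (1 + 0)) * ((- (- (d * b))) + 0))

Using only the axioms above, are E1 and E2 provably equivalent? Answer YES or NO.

YES

step 1: neg_neg (→) rewrites (- (- ((- (- 1)) + 2))) into ((- (- 1)) + 2), now (((- (- 1)) + 2) * ((d + 0) * b))
step 2: add_zero (→) rewrites (d + 0) into d, now (((- (- 1)) + 2) * (d * b))
step 3: neg_neg (→) rewrites (- (- 1)) into 1, now ((1 + 2) * (d * b))
step 4: add_comm (→) rewrites (1 + 2) into (2 + 1), now ((2 + 1) * (d * b))
step 5: add_zero (←) rewrites (d * b) into ((d * b) + 0), now ((2 + 1) * ((d * b) + 0))
step 6: add_zero (←) rewrites 1 into (1 + 0), now ((2 + (1 + 0)) * ((d * b) + 0))
step 7: neg_neg (←) rewrites (d * b) into (- (- (d * b))), which is E2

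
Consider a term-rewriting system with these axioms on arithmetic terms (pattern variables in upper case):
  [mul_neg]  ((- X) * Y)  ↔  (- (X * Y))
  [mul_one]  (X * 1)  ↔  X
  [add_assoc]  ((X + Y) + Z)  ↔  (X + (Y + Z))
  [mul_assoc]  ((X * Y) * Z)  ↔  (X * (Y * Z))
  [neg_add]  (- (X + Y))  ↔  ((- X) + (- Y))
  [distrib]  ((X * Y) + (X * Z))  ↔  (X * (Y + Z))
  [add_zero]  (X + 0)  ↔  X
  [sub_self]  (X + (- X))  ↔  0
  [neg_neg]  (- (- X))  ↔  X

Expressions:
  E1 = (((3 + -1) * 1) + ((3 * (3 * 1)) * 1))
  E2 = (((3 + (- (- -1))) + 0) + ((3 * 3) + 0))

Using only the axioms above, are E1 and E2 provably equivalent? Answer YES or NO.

(1) ((3 * (3 * 1)) * 1)  =[mul_one →]=  (3 * (3 * 1))    ⊢ (((3 + -1) * 1) + (3 * (3 * 1)))
(2) ((3 + -1) * 1)  =[mul_one →]=  (3 + -1)    ⊢ ((3 + -1) + (3 * (3 * 1)))
(3) (3 * 1)  =[mul_one →]=  3    ⊢ ((3 + -1) + (3 * 3))
(4) -1  =[neg_neg ←]=  (- (- -1))    ⊢ ((3 + (- (- -1))) + (3 * 3))
(5) (3 + (- (- -1)))  =[add_zero ←]=  ((3 + (- (- -1))) + 0)    ⊢ (((3 + (- (- -1))) + 0) + (3 * 3))
(6) (3 * 3)  =[add_zero ←]=  ((3 * 3) + 0)    ⊢ E2

YES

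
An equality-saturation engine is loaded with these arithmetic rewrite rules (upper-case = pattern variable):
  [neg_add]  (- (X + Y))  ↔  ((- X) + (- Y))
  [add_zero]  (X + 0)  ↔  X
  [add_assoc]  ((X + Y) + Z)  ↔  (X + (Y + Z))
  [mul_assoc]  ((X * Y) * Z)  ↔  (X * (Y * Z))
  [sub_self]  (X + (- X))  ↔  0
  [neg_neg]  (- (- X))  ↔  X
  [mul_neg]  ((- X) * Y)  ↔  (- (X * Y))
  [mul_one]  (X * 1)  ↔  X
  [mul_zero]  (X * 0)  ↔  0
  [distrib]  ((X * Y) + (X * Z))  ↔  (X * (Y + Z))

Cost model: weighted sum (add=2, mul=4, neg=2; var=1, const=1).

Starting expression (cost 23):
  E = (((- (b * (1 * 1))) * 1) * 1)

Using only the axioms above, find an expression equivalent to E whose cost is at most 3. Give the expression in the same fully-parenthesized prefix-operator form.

(- b)   [cost 3]

(1) (1 * 1)  =[mul_one →]=  1    ⊢ (((- (b * 1)) * 1) * 1)
(2) (b * 1)  =[mul_one →]=  b    ⊢ (((- b) * 1) * 1)
(3) ((- b) * 1)  =[mul_one →]=  (- b)    ⊢ ((- b) * 1)
(4) ((- b) * 1)  =[mul_one →]=  (- b)    ⊢ cost 3, within 3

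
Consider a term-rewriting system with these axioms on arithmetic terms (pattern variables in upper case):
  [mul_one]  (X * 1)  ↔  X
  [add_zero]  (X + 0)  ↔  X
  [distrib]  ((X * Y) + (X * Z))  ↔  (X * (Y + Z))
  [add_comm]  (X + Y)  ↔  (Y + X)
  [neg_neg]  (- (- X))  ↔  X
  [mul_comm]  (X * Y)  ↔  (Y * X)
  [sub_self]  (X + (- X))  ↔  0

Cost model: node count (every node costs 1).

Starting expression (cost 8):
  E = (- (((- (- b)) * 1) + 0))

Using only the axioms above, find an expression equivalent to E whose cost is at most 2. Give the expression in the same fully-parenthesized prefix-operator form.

(- b)   [cost 2]

(1) ((- (- b)) * 1)  =[mul_one →]=  (- (- b))    ⊢ (- ((- (- b)) + 0))
(2) ((- (- b)) + 0)  =[add_zero →]=  (- (- b))    ⊢ (- (- (- b)))
(3) (- (- b))  =[neg_neg →]=  b    ⊢ cost 2, within 2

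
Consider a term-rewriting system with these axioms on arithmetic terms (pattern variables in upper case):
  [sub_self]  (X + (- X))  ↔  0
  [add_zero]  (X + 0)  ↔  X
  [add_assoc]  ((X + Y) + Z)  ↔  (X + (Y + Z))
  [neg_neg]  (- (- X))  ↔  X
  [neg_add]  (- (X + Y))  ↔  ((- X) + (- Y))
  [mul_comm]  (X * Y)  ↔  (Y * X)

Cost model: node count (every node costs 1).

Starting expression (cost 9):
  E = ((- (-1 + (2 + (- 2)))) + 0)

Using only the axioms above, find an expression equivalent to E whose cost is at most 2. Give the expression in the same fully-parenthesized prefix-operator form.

1. [add_zero →] ((- (-1 + (2 + (- 2)))) + 0)  →  (- (-1 + (2 + (- 2))))
2. [sub_self →] (2 + (- 2))  →  0;  E = (- (-1 + 0))
3. [add_zero →] (-1 + 0)  →  -1;  cost 2 ≤ 2, done

(- -1)   [cost 2]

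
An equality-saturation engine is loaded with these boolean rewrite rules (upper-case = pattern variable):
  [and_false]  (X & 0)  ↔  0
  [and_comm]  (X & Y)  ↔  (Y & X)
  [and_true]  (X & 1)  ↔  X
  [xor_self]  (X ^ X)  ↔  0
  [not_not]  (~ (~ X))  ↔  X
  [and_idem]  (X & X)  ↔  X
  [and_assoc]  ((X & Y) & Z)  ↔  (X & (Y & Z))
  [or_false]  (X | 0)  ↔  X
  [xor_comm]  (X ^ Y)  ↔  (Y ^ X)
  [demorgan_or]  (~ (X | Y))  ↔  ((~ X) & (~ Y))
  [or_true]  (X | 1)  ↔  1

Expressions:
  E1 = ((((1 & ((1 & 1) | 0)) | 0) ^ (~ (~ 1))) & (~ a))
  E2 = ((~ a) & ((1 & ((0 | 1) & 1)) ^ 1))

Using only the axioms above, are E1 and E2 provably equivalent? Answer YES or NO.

1. [or_false →] ((1 & 1) | 0)  →  (1 & 1);  E1 = ((((1 & (1 & 1)) | 0) ^ (~ (~ 1))) & (~ a))
2. [and_true →] (1 & 1)  →  1;  E1 = ((((1 & 1) | 0) ^ (~ (~ 1))) & (~ a))
3. [not_not →] (~ (~ 1))  →  1;  E1 = ((((1 & 1) | 0) ^ 1) & (~ a))
4. [and_true →] (1 & 1)  →  1;  E1 = (((1 | 0) ^ 1) & (~ a))
5. [or_false →] (1 | 0)  →  1;  E1 = ((1 ^ 1) & (~ a))
6. [and_comm →] ((1 ^ 1) & (~ a))  →  ((~ a) & (1 ^ 1))
7. [and_idem ←] 1  →  (1 & 1);  E1 = ((~ a) & ((1 & 1) ^ 1))
8. [or_true ←] 1  →  (0 | 1);  E1 = ((~ a) & ((1 & (0 | 1)) ^ 1))
9. [and_true ←] (0 | 1)  →  ((0 | 1) & 1);  this is E2

YES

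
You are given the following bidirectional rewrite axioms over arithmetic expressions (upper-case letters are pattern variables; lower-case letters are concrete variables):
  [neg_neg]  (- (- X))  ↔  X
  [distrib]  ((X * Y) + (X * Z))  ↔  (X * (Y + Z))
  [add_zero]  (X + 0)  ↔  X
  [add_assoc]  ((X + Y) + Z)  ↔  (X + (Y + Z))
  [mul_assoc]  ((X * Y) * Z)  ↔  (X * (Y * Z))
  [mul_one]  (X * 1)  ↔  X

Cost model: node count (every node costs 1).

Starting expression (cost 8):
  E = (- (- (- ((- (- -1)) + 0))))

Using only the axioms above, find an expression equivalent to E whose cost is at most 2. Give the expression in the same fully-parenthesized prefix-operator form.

1. [neg_neg →] (- (- -1))  →  -1;  E = (- (- (- (-1 + 0))))
2. [neg_neg →] (- (- (-1 + 0)))  →  (-1 + 0);  E = (- (-1 + 0))
3. [add_zero →] (-1 + 0)  →  -1;  cost 2 ≤ 2, done

(- -1)   [cost 2]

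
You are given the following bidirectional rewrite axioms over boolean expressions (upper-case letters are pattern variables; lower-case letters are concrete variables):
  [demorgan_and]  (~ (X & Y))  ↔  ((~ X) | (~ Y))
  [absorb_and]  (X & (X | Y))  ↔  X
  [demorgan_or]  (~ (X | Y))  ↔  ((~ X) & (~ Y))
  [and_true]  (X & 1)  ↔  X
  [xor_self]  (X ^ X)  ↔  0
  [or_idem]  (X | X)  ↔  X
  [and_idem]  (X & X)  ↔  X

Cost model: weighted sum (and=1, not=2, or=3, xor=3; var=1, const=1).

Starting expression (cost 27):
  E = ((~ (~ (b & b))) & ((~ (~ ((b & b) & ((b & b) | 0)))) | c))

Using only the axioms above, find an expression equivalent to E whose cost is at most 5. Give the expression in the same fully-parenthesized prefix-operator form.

(1) ((b & b) & ((b & b) | 0))  =[absorb_and →]=  (b & b)    ⊢ ((~ (~ (b & b))) & ((~ (~ (b & b))) | c))
(2) ((~ (~ (b & b))) & ((~ (~ (b & b))) | c))  =[absorb_and →]=  (~ (~ (b & b)))
(3) (b & b)  =[and_idem →]=  b    ⊢ cost 5, within 5

(~ (~ b))   [cost 5]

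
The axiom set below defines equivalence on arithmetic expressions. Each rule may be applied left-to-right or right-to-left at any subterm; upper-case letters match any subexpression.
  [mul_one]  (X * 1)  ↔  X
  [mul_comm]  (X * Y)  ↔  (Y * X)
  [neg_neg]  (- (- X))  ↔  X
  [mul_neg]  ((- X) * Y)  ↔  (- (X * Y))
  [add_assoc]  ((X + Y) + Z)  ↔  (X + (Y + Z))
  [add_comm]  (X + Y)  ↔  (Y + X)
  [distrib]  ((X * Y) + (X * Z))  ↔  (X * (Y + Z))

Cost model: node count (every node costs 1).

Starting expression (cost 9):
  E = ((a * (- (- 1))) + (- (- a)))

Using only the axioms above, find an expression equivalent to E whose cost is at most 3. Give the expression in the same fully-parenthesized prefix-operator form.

(1) (- (- 1))  =[neg_neg →]=  1    ⊢ ((a * 1) + (- (- a)))
(2) (a * 1)  =[mul_one →]=  a    ⊢ (a + (- (- a)))
(3) (- (- a))  =[neg_neg →]=  a    ⊢ cost 3, within 3

(a + a)   [cost 3]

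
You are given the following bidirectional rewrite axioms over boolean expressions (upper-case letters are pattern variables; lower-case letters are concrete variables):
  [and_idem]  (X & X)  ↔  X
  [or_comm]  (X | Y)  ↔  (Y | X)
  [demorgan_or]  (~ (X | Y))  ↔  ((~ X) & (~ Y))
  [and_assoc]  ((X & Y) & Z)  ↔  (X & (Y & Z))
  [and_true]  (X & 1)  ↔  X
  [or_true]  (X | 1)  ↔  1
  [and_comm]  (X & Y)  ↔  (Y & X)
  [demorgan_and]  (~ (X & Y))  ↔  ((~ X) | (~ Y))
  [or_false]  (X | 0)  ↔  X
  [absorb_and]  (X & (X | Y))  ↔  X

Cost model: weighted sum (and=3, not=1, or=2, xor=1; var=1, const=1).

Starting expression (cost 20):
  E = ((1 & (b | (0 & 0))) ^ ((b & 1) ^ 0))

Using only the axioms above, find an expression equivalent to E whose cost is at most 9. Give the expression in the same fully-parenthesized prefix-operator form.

1. [and_idem →] (0 & 0)  →  0;  E = ((1 & (b | 0)) ^ ((b & 1) ^ 0))
2. [or_false →] (b | 0)  →  b;  E = ((1 & b) ^ ((b & 1) ^ 0))
3. [and_true →] (b & 1)  →  b;  cost 9 ≤ 9, done

((1 & b) ^ (b ^ 0))   [cost 9]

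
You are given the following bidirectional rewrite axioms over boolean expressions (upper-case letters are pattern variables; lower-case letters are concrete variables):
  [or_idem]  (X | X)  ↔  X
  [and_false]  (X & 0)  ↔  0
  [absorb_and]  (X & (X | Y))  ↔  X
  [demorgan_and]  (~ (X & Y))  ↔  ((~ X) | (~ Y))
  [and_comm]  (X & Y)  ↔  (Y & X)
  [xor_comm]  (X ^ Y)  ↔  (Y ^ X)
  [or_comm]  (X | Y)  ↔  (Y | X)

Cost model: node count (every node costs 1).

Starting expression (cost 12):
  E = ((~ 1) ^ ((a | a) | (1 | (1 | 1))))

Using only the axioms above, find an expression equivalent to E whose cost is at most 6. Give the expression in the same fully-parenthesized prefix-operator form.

1. [or_idem →] (1 | 1)  →  1;  E = ((~ 1) ^ ((a | a) | (1 | 1)))
2. [or_idem →] (1 | 1)  →  1;  E = ((~ 1) ^ ((a | a) | 1))
3. [or_idem →] (a | a)  →  a;  cost 6 ≤ 6, done

((~ 1) ^ (a | 1))   [cost 6]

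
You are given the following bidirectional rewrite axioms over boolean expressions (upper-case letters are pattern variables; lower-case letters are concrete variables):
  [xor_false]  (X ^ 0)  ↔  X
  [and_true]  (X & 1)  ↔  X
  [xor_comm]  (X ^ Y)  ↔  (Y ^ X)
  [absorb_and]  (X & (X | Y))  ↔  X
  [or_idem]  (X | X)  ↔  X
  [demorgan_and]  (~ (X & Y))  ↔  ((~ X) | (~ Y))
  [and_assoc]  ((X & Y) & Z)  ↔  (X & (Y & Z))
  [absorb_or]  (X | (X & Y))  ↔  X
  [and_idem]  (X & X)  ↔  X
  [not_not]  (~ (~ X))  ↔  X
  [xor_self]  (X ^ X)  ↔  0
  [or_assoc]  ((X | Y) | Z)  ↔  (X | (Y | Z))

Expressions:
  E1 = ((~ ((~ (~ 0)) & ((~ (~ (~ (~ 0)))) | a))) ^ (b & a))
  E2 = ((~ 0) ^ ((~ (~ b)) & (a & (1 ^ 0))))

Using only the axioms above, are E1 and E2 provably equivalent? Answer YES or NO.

1. [not_not →] (~ (~ (~ 0)))  →  (~ 0);  E1 = ((~ ((~ (~ 0)) & ((~ (~ 0)) | a))) ^ (b & a))
2. [absorb_and →] ((~ (~ 0)) & ((~ (~ 0)) | a))  →  (~ (~ 0));  E1 = ((~ (~ (~ 0))) ^ (b & a))
3. [not_not →] (~ (~ 0))  →  0;  E1 = ((~ 0) ^ (b & a))
4. [and_true ←] a  →  (a & 1);  E1 = ((~ 0) ^ (b & (a & 1)))
5. [not_not ←] b  →  (~ (~ b));  E1 = ((~ 0) ^ ((~ (~ b)) & (a & 1)))
6. [xor_false ←] 1  →  (1 ^ 0);  this is E2

YES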